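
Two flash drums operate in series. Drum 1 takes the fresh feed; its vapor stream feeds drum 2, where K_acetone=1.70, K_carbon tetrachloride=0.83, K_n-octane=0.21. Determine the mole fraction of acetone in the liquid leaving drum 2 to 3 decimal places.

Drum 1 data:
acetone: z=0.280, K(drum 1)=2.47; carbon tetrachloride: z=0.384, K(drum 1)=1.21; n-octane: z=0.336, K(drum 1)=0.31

Drum 1:
Newton iteration, ψ₁⁰ = 0.43:
  ψ₁ = 0.430: g = -0.0035, g' = -0.565 → ψ₁ = 0.424
Converged at ψ₁ = 0.424.
Drum-1 compositions:
  acetone: x = 0.173, y = 0.426
  carbon tetrachloride: x = 0.353, y = 0.427
  n-octane: x = 0.475, y = 0.147
Drum-2 feed = drum-1 vapor: z₂ = (0.4261, 0.4267, 0.1472).
Drum 2:
Let ψ₂ = V/F and solve Σ zᵢ(Kᵢ−1)/(1+ψ₂(Kᵢ−1)) = 0.
g(0) = ΣzᵢKᵢ − 1 = 0.109 and g(1) = 1 − Σzᵢ/Kᵢ = -0.466, so a root lies in (0, 1).
Iterate (Newton) starting at ψ₂ = 0.31:
  ψ₂ = 0.310: g = 0.0145, g' = -0.316 → ψ₂ = 0.356
  ψ₂ = 0.356: g = -0.0002, g' = -0.326 → ψ₂ = 0.355
Converged at ψ₂ = 0.355.
  acetone: x = 0.341, y = 0.580
  carbon tetrachloride: x = 0.454, y = 0.377
  n-octane: x = 0.205, y = 0.043

x_acetone (drum 2) = 0.341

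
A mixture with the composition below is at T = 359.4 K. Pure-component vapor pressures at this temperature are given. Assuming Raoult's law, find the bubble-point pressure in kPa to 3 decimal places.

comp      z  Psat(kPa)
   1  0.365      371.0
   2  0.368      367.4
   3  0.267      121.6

At the bubble point ψ → 0, so ΣzᵢKᵢ = 1 with Kᵢ = Pᵢˢᵃᵗ/P ⇒ P = ΣzᵢPᵢˢᵃᵗ.
P = 0.365·371.0 + 0.368·367.4 + 0.267·121.6 = 303.085 kPa

Pbub = 303.085 kPa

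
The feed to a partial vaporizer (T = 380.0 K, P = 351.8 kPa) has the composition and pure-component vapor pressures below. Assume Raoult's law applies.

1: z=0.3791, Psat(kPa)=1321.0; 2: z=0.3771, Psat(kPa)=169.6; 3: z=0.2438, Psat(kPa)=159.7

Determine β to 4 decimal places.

β = 0.4911

Raoult's law: Kᵢ = Pᵢˢᵃᵗ/P = Pᵢˢᵃᵗ/351.8.
  K_1 = 1321.0/351.8 = 3.754974, K_2 = 169.6/351.8 = 0.482092, K_3 = 159.7/351.8 = 0.453951
Newton iteration, β⁰ = 0.5:
  β = 0.5000: g = -0.00738, g' = -0.8308 → β = 0.4911
Converged at β = 0.4911.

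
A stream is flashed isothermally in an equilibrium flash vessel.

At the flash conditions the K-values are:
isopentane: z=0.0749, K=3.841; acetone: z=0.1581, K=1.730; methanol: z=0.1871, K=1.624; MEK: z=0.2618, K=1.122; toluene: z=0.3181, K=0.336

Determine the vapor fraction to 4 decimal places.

ψ = 0.4510

Let ψ = V/F and solve Σ zᵢ(Kᵢ−1)/(1+ψ(Kᵢ−1)) = 0.
Feasibility: ΣzᵢKᵢ = 1.2657, Σzᵢ/Kᵢ = 1.4062 — both > 1, two phases present.
Newton–Raphson from ψ = 0.5:
  ψ = 0.5000: g = -0.02464, g' = -0.5085 → ψ = 0.4515
  ψ = 0.4515: g = -0.00029, g' = -0.4976 → ψ = 0.4510
Converged at ψ = 0.4510.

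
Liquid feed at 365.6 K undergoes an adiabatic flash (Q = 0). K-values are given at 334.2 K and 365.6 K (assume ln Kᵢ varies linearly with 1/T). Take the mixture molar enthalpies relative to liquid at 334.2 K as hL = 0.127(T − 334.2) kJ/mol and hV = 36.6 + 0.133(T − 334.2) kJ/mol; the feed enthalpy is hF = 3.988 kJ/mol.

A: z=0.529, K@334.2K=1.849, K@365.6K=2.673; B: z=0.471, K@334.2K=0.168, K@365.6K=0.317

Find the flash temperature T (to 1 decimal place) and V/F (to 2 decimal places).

Adiabatic flash: solve Rachford–Rice at each trial T, then check hF = ψ·hV(T) + (1−ψ)·hL(T).
  T = 334.2 K: K = (1.849, 0.168), RR gives ψ = 0.081, H_out = 2.966 kJ/mol
  T = 365.6 K: K = (2.673, 0.317), RR gives ψ = 0.493, H_out = 22.124 kJ/mol
  T = 349.9 K: K = (2.242, 0.234), RR gives ψ = 0.311, H_out = 13.418 kJ/mol
  T = 342.0 K: K = (2.039, 0.199), RR gives ψ = 0.207, H_out = 8.578 kJ/mol
  T = 338.1 K: K = (1.943, 0.183), RR gives ψ = 0.148, H_out = 5.912 kJ/mol
  T = 336.1 K: K = (1.894, 0.175), RR gives ψ = 0.115, H_out = 4.442 kJ/mol
Linear interpolation between T = 334.2 (H_out = 2.966) and T = 336.1 (H_out = 4.442) on hF = 3.988 gives T ≈ 335.5 K, at which ψ = 0.10.

T = 335.5 K, V/F = 0.10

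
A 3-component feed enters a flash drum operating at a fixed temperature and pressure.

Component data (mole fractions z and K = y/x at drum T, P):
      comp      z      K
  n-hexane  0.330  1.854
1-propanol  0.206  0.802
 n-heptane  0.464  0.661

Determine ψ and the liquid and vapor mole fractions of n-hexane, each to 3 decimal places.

ψ = 0.326, x_n-hexane = 0.258, y_n-hexane = 0.479

Material balance + equilibrium reduce to Σ zᵢ(Kᵢ−1)/(1+ψ(Kᵢ−1)) = 0.
Check two-phase: ΣzᵢKᵢ = 1.084 > 1 and Σzᵢ/Kᵢ = 1.137 > 1, so g(0) = 0.084 > 0 and g(1) = -0.137 < 0.
Iterate (Newton) starting at ψ = 0.44:
  ψ = 0.440: g = -0.0247, g' = -0.211 → ψ = 0.323
  ψ = 0.323: g = 0.0008, g' = -0.224 → ψ = 0.326
Converged at ψ = 0.326.
Compositions from xᵢ = zᵢ/(1+ψ(Kᵢ−1)), yᵢ = Kᵢxᵢ:
  n-hexane: x = 0.258, y = 0.479
  1-propanol: x = 0.220, y = 0.177
  n-heptane: x = 0.522, y = 0.345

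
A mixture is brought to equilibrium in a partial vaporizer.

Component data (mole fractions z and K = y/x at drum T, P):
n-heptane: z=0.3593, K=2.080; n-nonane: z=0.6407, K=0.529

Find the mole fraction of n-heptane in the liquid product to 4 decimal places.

Rachford–Rice: g(V/F) = Σ zᵢ(Kᵢ−1)/(1+V/F(Kᵢ−1)) = 0.
g(0) = ΣzᵢKᵢ − 1 = 0.0863 and g(1) = 1 − Σzᵢ/Kᵢ = -0.3839, so a root lies in (0, 1).
Newton iteration, V/F⁰ = 0.61:
  V/F = 0.6100: g = -0.18949, g' = -0.4321 → V/F = 0.1715
  V/F = 0.1715: g = -0.00088, g' = -0.4665 → V/F = 0.1696
Converged at V/F = 0.1696.
Compositions from xᵢ = zᵢ/(1+V/F(Kᵢ−1)), yᵢ = Kᵢxᵢ:
  n-heptane: x = 0.3037, y = 0.6316
  n-nonane: x = 0.6963, y = 0.3684

x_n-heptane = 0.3037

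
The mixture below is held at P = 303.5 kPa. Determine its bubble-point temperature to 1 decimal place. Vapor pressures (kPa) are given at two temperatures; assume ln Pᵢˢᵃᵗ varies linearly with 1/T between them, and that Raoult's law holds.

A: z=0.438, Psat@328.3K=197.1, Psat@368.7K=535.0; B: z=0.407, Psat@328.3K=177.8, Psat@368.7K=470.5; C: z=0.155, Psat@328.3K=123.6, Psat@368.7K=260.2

T = 349.6 K

Bubble-point temperature: ΣzᵢPᵢˢᵃᵗ(T) = P. Interpolate ln Pᵢˢᵃᵗ = aᵢ + bᵢ/T.
  T = 328.3 K: ΣzᵢPᵢˢᵃᵗ = 177.85 kPa
  T = 368.7 K: ΣzᵢPᵢˢᵃᵗ = 466.15 kPa
  T = 348.5 K: ΣzᵢPᵢˢᵃᵗ = 295.89 kPa
  T = 358.6 K: ΣzᵢPᵢˢᵃᵗ = 373.73 kPa
  T = 353.6 K: ΣzᵢPᵢˢᵃᵗ = 333.47 kPa
  T = 351.1 K: ΣzᵢPᵢˢᵃᵗ = 314.62 kPa
Interpolating between 348.5 K and 351.1 K gives T ≈ 349.6 K.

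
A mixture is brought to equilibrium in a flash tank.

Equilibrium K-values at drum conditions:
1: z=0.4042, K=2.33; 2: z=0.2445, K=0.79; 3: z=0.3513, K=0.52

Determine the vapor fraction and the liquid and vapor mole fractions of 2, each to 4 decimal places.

ψ = 0.6087, x_2 = 0.2803, y_2 = 0.2215

Rachford–Rice: g(ψ) = Σ zᵢ(Kᵢ−1)/(1+ψ(Kᵢ−1)) = 0.
g(0) = ΣzᵢKᵢ − 1 = 0.3176 and g(1) = 1 − Σzᵢ/Kᵢ = -0.1585, so a root lies in (0, 1).
Iterate (Newton) starting at ψ = 0.5:
  ψ = 0.5000: g = 0.04363, g' = -0.4115 → ψ = 0.6060
  ψ = 0.6060: g = 0.00103, g' = -0.3943 → ψ = 0.6086
Converged at ψ = 0.6087.
Compositions from xᵢ = zᵢ/(1+ψ(Kᵢ−1)), yᵢ = Kᵢxᵢ:
  1: x = 0.2234, y = 0.5205
  2: x = 0.2803, y = 0.2215
  3: x = 0.4963, y = 0.2581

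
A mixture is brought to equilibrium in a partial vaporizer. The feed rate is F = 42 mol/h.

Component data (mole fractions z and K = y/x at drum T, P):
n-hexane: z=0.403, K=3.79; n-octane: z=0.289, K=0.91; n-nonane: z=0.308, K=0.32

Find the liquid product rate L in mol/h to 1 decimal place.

Let ψ = V/F and solve Σ zᵢ(Kᵢ−1)/(1+ψ(Kᵢ−1)) = 0.
Feasibility: ΣzᵢKᵢ = 1.889, Σzᵢ/Kᵢ = 1.386 — both > 1, two phases present.
Iterate (Newton) starting at ψ = 0.7:
  ψ = 0.700: g = -0.0467, g' = -0.881 → ψ = 0.647
  ψ = 0.647: g = -0.0008, g' = -0.855 → ψ = 0.646
Converged at ψ = 0.646.
Then V = ψ·F = 0.6461·42 = 27.1 mol/h and L = F − V = 14.9 mol/h.

L = 14.9 mol/h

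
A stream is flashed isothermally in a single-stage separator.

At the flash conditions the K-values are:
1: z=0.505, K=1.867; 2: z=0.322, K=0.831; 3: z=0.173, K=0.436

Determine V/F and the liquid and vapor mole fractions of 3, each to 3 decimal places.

V/F = 0.853, x_3 = 0.333, y_3 = 0.145

Newton–Raphson from V/F = 0.5:
  V/F = 0.500: g = 0.1101, g' = -0.302 → V/F = 0.864
  V/F = 0.864: g = -0.0037, g' = -0.346 → V/F = 0.853
Converged at V/F = 0.853.
Compositions from xᵢ = zᵢ/(1+V/F(Kᵢ−1)), yᵢ = Kᵢxᵢ:
  1: x = 0.290, y = 0.542
  2: x = 0.376, y = 0.313
  3: x = 0.333, y = 0.145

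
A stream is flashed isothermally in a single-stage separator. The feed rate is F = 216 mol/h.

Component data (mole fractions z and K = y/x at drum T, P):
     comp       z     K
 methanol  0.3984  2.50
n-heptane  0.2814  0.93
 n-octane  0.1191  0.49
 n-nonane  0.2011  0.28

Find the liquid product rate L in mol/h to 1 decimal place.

L = 103.3 mol/h

Let ψ = V/F and solve Σ zᵢ(Kᵢ−1)/(1+ψ(Kᵢ−1)) = 0.
Feasibility: ΣzᵢKᵢ = 1.3724, Σzᵢ/Kᵢ = 1.4232 — both > 1, two phases present.
Newton iteration, ψ⁰ = 0.5:
  ψ = 0.5000: g = 0.01330, g' = -0.6045 → ψ = 0.5220
  ψ = 0.5220: g = -0.00004, g' = -0.6086 → ψ = 0.5219
Converged at ψ = 0.5219.
Then V = ψ·F = 0.5219·216 = 112.7 mol/h and L = F − V = 103.3 mol/h.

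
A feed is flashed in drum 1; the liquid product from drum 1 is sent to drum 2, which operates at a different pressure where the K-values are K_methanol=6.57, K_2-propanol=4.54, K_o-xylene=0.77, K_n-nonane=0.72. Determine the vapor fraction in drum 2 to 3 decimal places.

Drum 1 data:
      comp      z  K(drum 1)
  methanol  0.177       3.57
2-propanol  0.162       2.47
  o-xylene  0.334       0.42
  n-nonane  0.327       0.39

V/F (drum 2) = 0.722

Drum 1:
Newton–Raphson from ψ₁ = 0.5:
  ψ₁ = 0.500: g = -0.2235, g' = -0.815 → ψ₁ = 0.226
  ψ₁ = 0.226: g = 0.0125, g' = -0.978 → ψ₁ = 0.238
  ψ₁ = 0.238: g = 0.0001, g' = -0.959 → ψ₁ = 0.239
Converged at ψ₁ = 0.239.
Drum-1 compositions:
  methanol: x = 0.110, y = 0.392
  2-propanol: x = 0.120, y = 0.296
  o-xylene: x = 0.388, y = 0.163
  n-nonane: x = 0.383, y = 0.149
Drum-2 feed = drum-1 liquid: z₂ = (0.1097, 0.1199, 0.3876, 0.3827).
Drum 2:
Rachford–Rice: g(ψ₂) = Σ zᵢ(Kᵢ−1)/(1+ψ₂(Kᵢ−1)) = 0.
g(0) = ΣzᵢKᵢ − 1 = 0.839 and g(1) = 1 − Σzᵢ/Kᵢ = -0.078, so a root lies in (0, 1).
Iterate (Newton) starting at ψ₂ = 0.42:
  ψ₂ = 0.420: g = 0.1336, g' = -0.612 → ψ₂ = 0.638
  ψ₂ = 0.638: g = 0.0294, g' = -0.378 → ψ₂ = 0.716
  ψ₂ = 0.716: g = 0.0018, g' = -0.333 → ψ₂ = 0.722
Converged at ψ₂ = 0.722.
  methanol: x = 0.022, y = 0.144
  2-propanol: x = 0.034, y = 0.153
  o-xylene: x = 0.465, y = 0.358
  n-nonane: x = 0.480, y = 0.345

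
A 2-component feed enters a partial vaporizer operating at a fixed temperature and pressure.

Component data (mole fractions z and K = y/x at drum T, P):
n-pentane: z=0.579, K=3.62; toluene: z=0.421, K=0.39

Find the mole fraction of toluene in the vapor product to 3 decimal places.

Let β = V/F and solve Σ zᵢ(Kᵢ−1)/(1+β(Kᵢ−1)) = 0.
Check two-phase: ΣzᵢKᵢ = 2.260 > 1 and Σzᵢ/Kᵢ = 1.239 > 1, so g(0) = 1.260 > 0 and g(1) = -0.239 < 0.
Binary case is linear: z₁(K₁−1)(1+β(K₂−1)) + z₂(K₂−1)(1+β(K₁−1)) = 0
⇒ β = [z₁(K₁−1)+z₂(K₂−1)] / [−(K₁−1)(K₂−1)] = 1.2602/1.5982 = 0.788
Compositions from xᵢ = zᵢ/(1+β(Kᵢ−1)), yᵢ = Kᵢxᵢ:
  n-pentane: x = 0.189, y = 0.684
  toluene: x = 0.811, y = 0.316

y_toluene = 0.316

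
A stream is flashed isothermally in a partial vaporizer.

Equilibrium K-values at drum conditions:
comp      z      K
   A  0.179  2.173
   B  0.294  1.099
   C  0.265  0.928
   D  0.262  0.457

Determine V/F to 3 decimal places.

V/F = 0.277

Newton–Raphson from V/F = 0.47:
  V/F = 0.470: g = -0.0476, g' = -0.246 → V/F = 0.276
  V/F = 0.276: g = 0.0001, g' = -0.252 → V/F = 0.277
Converged at V/F = 0.277.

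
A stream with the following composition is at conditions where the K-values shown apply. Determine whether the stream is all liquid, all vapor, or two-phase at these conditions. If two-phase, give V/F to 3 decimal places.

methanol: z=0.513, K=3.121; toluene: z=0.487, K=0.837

ΣzᵢKᵢ = 2.009; Σzᵢ/Kᵢ = 0.746.
Since Σzᵢ/Kᵢ < 1 the mixture is above its dew point — single vapor phase.

all vapor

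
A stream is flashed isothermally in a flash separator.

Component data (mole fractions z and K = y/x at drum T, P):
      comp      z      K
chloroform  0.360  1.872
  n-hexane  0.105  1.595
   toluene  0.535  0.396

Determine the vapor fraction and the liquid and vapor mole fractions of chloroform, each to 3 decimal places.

ψ = 0.108, x_chloroform = 0.329, y_chloroform = 0.616

Iterate (Newton) starting at ψ = 0.47:
  ψ = 0.470: g = -0.1798, g' = -0.541 → ψ = 0.138
  ψ = 0.138: g = -0.0145, g' = -0.482 → ψ = 0.108
Converged at ψ = 0.108.
Compositions from xᵢ = zᵢ/(1+ψ(Kᵢ−1)), yᵢ = Kᵢxᵢ:
  chloroform: x = 0.329, y = 0.616
  n-hexane: x = 0.099, y = 0.157
  toluene: x = 0.572, y = 0.227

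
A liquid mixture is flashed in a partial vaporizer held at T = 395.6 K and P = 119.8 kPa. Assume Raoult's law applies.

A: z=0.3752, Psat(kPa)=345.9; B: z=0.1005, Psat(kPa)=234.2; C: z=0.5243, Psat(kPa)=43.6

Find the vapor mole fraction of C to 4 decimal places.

y_C = 0.2626

Raoult's law: Kᵢ = Pᵢˢᵃᵗ/P = Pᵢˢᵃᵗ/119.8.
  K_A = 345.9/119.8 = 2.887312, K_B = 234.2/119.8 = 1.954925, K_C = 43.6/119.8 = 0.363940
Newton iteration, ψ⁰ = 0.5:
  ψ = 0.5000: g = -0.05973, g' = -0.8518 → ψ = 0.4299
Converged at ψ = 0.4299.
Compositions from xᵢ = zᵢ/(1+ψ(Kᵢ−1)), yᵢ = Kᵢxᵢ:
  A: x = 0.2071, y = 0.5981
  B: x = 0.0713, y = 0.1393
  C: x = 0.7216, y = 0.2626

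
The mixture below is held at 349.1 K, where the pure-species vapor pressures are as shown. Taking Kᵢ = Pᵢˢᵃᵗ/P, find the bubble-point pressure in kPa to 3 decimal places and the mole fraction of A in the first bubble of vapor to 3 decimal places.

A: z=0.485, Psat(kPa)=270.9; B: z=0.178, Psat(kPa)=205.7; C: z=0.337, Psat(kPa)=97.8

Pbub = 200.960 kPa, y_A = 0.654

At the bubble point ψ → 0, so ΣzᵢKᵢ = 1 with Kᵢ = Pᵢˢᵃᵗ/P ⇒ P = ΣzᵢPᵢˢᵃᵗ.
P = 0.485·270.9 + 0.178·205.7 + 0.337·97.8 = 200.960 kPa
yᵢ = zᵢPᵢˢᵃᵗ/P ⇒ y_A = 0.485·270.9/200.960 = 0.654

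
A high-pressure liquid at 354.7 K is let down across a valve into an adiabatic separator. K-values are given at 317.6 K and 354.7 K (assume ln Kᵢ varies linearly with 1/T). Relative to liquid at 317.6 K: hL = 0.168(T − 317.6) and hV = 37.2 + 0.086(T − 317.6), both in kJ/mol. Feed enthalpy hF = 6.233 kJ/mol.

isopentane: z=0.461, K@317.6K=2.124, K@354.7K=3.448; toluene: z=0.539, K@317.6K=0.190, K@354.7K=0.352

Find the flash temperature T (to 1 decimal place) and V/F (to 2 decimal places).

Adiabatic flash: solve Rachford–Rice at each trial T, then check hF = ψ·hV(T) + (1−ψ)·hL(T).
  T = 317.6 K: K = (2.124, 0.190), RR gives ψ = 0.090, H_out = 3.333 kJ/mol
  T = 354.7 K: K = (3.448, 0.352), RR gives ψ = 0.491, H_out = 23.012 kJ/mol
  T = 336.1 K: K = (2.741, 0.263), RR gives ψ = 0.316, H_out = 14.375 kJ/mol
  T = 326.9 K: K = (2.423, 0.225), RR gives ψ = 0.216, H_out = 9.428 kJ/mol
  T = 322.2 K: K = (2.269, 0.207), RR gives ψ = 0.156, H_out = 6.533 kJ/mol
  T = 319.9 K: K = (2.196, 0.198), RR gives ψ = 0.124, H_out = 4.986 kJ/mol
  T = 321.0 K: K = (2.231, 0.202), RR gives ψ = 0.140, H_out = 5.738 kJ/mol
Linear interpolation between T = 321.0 (H_out = 5.738) and T = 322.2 (H_out = 6.533) on hF = 6.233 gives T ≈ 321.7 K, at which ψ = 0.15.

T = 321.7 K, V/F = 0.15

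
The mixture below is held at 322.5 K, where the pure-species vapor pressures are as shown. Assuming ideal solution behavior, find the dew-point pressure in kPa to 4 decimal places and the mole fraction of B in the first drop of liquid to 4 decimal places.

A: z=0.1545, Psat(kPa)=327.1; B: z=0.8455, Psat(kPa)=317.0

At the dew point ψ → 1, so Σzᵢ/Kᵢ = 1 with Kᵢ = Pᵢˢᵃᵗ/P ⇒ 1/P = Σzᵢ/Pᵢˢᵃᵗ.
1/P = 0.1545/327.1 + 0.8455/317.0 = 0.0031395 ⇒ P = 318.5195 kPa
xᵢ = zᵢP/Pᵢˢᵃᵗ ⇒ x_B = 0.8455·318.5195/317.0 = 0.8496

Pdew = 318.5195 kPa, x_B = 0.8496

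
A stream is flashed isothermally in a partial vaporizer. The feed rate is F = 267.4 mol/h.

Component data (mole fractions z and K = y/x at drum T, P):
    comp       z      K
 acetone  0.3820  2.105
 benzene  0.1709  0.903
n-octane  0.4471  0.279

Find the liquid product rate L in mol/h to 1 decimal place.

Iterate (Newton) starting at ψ = 0.55:
  ψ = 0.5500: g = -0.28916, g' = -0.8205 → ψ = 0.1976
  ψ = 0.1976: g = -0.04634, g' = -0.6320 → ψ = 0.1242
  ψ = 0.1242: g = 0.00029, g' = -0.6427 → ψ = 0.1247
Converged at ψ = 0.1247.
Then V = ψ·F = 0.1247·267.4 = 33.3 mol/h and L = F − V = 234.1 mol/h.

L = 234.1 mol/h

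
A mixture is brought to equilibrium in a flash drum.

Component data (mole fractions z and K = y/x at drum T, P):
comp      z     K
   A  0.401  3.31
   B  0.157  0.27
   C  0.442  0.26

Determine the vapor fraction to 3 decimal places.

Rachford–Rice: g(ψ) = Σ zᵢ(Kᵢ−1)/(1+ψ(Kᵢ−1)) = 0.
Feasibility: ΣzᵢKᵢ = 1.485, Σzᵢ/Kᵢ = 2.403 — both > 1, two phases present.
Iterate (Newton) starting at ψ = 0.47:
  ψ = 0.470: g = -0.2318, g' = -1.255 → ψ = 0.285
Converged at ψ = 0.285.

ψ = 0.285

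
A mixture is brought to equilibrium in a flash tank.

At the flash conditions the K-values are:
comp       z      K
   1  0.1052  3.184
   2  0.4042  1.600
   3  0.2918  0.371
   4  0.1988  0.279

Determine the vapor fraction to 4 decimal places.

ψ = 0.1985

Material balance + equilibrium reduce to Σ zᵢ(Kᵢ−1)/(1+ψ(Kᵢ−1)) = 0.
Feasibility: ΣzᵢKᵢ = 1.1454, Σzᵢ/Kᵢ = 1.7847 — both > 1, two phases present.
Newton–Raphson from ψ = 0.5:
  ψ = 0.5000: g = -0.19550, g' = -0.6991 → ψ = 0.2204
  ψ = 0.2204: g = -0.01418, g' = -0.6439 → ψ = 0.1983
  ψ = 0.1983: g = 0.00008, g' = -0.6519 → ψ = 0.1985
Converged at ψ = 0.1985.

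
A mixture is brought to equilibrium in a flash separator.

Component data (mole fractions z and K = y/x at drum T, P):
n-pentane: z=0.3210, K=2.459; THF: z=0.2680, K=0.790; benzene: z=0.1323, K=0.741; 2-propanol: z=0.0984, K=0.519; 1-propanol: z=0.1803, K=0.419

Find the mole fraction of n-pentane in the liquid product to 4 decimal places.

x_n-pentane = 0.2023

Let ψ = V/F and solve Σ zᵢ(Kᵢ−1)/(1+ψ(Kᵢ−1)) = 0.
g(0) = ΣzᵢKᵢ − 1 = 0.2257 and g(1) = 1 − Σzᵢ/Kᵢ = -0.2682, so a root lies in (0, 1).
Iterate (Newton) starting at ψ = 0.45:
  ψ = 0.4500: g = -0.02046, g' = -0.4235 → ψ = 0.4017
  ψ = 0.4017: g = 0.00027, g' = -0.4353 → ψ = 0.4023
Converged at ψ = 0.4023.
Compositions from xᵢ = zᵢ/(1+ψ(Kᵢ−1)), yᵢ = Kᵢxᵢ:
  n-pentane: x = 0.2023, y = 0.4974
  THF: x = 0.2927, y = 0.2313
  benzene: x = 0.1477, y = 0.1094
  2-propanol: x = 0.1220, y = 0.0633
  1-propanol: x = 0.2353, y = 0.0986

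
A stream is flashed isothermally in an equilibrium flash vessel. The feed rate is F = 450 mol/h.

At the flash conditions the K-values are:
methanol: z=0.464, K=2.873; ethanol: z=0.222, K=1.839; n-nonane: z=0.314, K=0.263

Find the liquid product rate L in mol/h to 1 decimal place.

Iterate (Newton) starting at V/F = 0.5:
  V/F = 0.500: g = 0.2135, g' = -0.939 → V/F = 0.727
  V/F = 0.727: g = -0.0152, g' = -1.144 → V/F = 0.714
Converged at V/F = 0.714.
Then V = V/F·F = 0.7139·450 = 321.2 mol/h and L = F − V = 128.8 mol/h.

L = 128.8 mol/h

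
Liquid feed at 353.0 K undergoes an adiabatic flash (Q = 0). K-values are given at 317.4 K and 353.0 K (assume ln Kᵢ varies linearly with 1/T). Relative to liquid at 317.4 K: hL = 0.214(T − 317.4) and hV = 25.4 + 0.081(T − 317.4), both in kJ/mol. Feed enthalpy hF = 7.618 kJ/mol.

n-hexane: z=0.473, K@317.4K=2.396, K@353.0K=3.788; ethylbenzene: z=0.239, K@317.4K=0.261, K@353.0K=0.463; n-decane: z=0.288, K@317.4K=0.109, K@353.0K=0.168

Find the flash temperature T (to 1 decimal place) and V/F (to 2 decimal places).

T = 323.3 K, V/F = 0.26

Adiabatic flash: solve Rachford–Rice at each trial T, then check hF = ψ·hV(T) + (1−ψ)·hL(T).
  T = 317.4 K: K = (2.396, 0.261, 0.109), RR gives ψ = 0.197, H_out = 5.002 kJ/mol
  T = 353.0 K: K = (3.788, 0.463, 0.168), RR gives ψ = 0.474, H_out = 17.417 kJ/mol
  T = 335.2 K: K = (3.050, 0.353, 0.137), RR gives ψ = 0.357, H_out = 12.022 kJ/mol
  T = 326.3 K: K = (2.712, 0.305, 0.123), RR gives ψ = 0.285, H_out = 8.807 kJ/mol
  T = 321.9 K: K = (2.553, 0.283, 0.116), RR gives ψ = 0.244, H_out = 7.018 kJ/mol
  T = 324.1 K: K = (2.632, 0.294, 0.119), RR gives ψ = 0.265, H_out = 7.932 kJ/mol
Linear interpolation between T = 321.9 (H_out = 7.018) and T = 324.1 (H_out = 7.932) on hF = 7.618 gives T ≈ 323.3 K, at which ψ = 0.26.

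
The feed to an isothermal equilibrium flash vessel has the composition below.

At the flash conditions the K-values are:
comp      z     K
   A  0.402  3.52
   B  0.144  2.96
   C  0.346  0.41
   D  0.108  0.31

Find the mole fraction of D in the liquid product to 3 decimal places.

Newton–Raphson from ψ = 0.5:
  ψ = 0.500: g = 0.1875, g' = -1.003 → ψ = 0.687
  ψ = 0.687: g = 0.0063, g' = -0.969 → ψ = 0.693
Converged at ψ = 0.693.
Compositions from xᵢ = zᵢ/(1+ψ(Kᵢ−1)), yᵢ = Kᵢxᵢ:
  A: x = 0.146, y = 0.515
  B: x = 0.061, y = 0.181
  C: x = 0.586, y = 0.240
  D: x = 0.207, y = 0.064

x_D = 0.207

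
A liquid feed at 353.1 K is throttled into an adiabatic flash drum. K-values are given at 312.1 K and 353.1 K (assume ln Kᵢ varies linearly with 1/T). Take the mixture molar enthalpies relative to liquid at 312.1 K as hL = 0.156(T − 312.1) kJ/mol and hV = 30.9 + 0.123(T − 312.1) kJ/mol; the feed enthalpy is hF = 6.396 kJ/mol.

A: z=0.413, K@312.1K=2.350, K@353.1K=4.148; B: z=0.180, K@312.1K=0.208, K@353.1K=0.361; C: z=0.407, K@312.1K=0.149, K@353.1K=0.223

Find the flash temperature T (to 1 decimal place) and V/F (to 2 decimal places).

T = 321.2 K, V/F = 0.16

Adiabatic flash: solve Rachford–Rice at each trial T, then check hF = ψ·hV(T) + (1−ψ)·hL(T).
  T = 312.1 K: K = (2.350, 0.208, 0.149), RR gives ψ = 0.061, H_out = 1.885 kJ/mol
  T = 353.1 K: K = (4.148, 0.361, 0.223), RR gives ψ = 0.374, H_out = 17.450 kJ/mol
  T = 332.6 K: K = (3.177, 0.279, 0.185), RR gives ψ = 0.255, H_out = 10.907 kJ/mol
  T = 322.4 K: K = (2.748, 0.242, 0.166), RR gives ψ = 0.174, H_out = 6.913 kJ/mol
  T = 317.2 K: K = (2.542, 0.225, 0.158), RR gives ψ = 0.122, H_out = 4.539 kJ/mol
  T = 319.8 K: K = (2.644, 0.233, 0.162), RR gives ψ = 0.149, H_out = 5.762 kJ/mol
  T = 321.1 K: K = (2.695, 0.238, 0.164), RR gives ψ = 0.161, H_out = 6.346 kJ/mol
Linear interpolation between T = 321.1 (H_out = 6.346) and T = 322.4 (H_out = 6.913) on hF = 6.396 gives T ≈ 321.2 K, at which ψ = 0.16.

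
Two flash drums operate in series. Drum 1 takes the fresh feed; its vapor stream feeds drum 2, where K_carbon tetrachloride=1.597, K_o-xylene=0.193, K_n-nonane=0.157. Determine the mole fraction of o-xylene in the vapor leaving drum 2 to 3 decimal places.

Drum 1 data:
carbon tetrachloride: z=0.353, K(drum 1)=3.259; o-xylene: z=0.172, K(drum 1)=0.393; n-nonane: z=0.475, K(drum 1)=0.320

y_o-xylene (drum 2) = 0.024

Drum 1:
Let ψ₁ = V/F and solve Σ zᵢ(Kᵢ−1)/(1+ψ₁(Kᵢ−1)) = 0.
Feasibility: ΣzᵢKᵢ = 1.370, Σzᵢ/Kᵢ = 2.030 — both > 1, two phases present.
Iterate (Newton) starting at ψ₁ = 0.5:
  ψ₁ = 0.500: g = -0.2648, g' = -1.032 → ψ₁ = 0.243
  ψ₁ = 0.243: g = 0.0049, g' = -1.153 → ψ₁ = 0.248
Converged at ψ₁ = 0.248.
Drum-1 compositions:
  carbon tetrachloride: x = 0.226, y = 0.738
  o-xylene: x = 0.202, y = 0.080
  n-nonane: x = 0.571, y = 0.183
Drum-2 feed = drum-1 vapor: z₂ = (0.7377, 0.0796, 0.1828).
Drum 2:
Let ψ₂ = V/F and solve Σ zᵢ(Kᵢ−1)/(1+ψ₂(Kᵢ−1)) = 0.
g(0) = ΣzᵢKᵢ − 1 = 0.222 and g(1) = 1 − Σzᵢ/Kᵢ = -1.038, so a root lies in (0, 1).
Newton–Raphson from ψ₂ = 0.41:
  ψ₂ = 0.410: g = 0.0224, g' = -0.589 → ψ₂ = 0.448
  ψ₂ = 0.448: g = -0.0007, g' = -0.626 → ψ₂ = 0.447
Converged at ψ₂ = 0.447.
  carbon tetrachloride: x = 0.582, y = 0.930
  o-xylene: x = 0.124, y = 0.024
  n-nonane: x = 0.293, y = 0.046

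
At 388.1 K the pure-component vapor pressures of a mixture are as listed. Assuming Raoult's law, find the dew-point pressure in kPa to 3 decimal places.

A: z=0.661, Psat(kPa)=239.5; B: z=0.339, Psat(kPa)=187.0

Pdew = 218.687 kPa

At the dew point ψ → 1, so Σzᵢ/Kᵢ = 1 with Kᵢ = Pᵢˢᵃᵗ/P ⇒ 1/P = Σzᵢ/Pᵢˢᵃᵗ.
1/P = 0.661/239.5 + 0.339/187.0 = 0.004573 ⇒ P = 218.687 kPa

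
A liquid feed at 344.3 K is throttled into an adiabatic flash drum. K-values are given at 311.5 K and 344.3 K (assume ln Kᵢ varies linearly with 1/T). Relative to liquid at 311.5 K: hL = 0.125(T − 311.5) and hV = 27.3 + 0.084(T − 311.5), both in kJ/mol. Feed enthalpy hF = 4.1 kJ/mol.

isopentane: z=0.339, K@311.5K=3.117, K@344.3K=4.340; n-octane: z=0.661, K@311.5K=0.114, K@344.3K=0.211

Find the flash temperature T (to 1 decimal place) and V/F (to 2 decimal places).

T = 319.4 K, V/F = 0.12

Adiabatic flash: solve Rachford–Rice at each trial T, then check hF = ψ·hV(T) + (1−ψ)·hL(T).
  T = 311.5 K: K = (3.117, 0.114), RR gives ψ = 0.070, H_out = 1.921 kJ/mol
  T = 344.3 K: K = (4.340, 0.211), RR gives ψ = 0.232, H_out = 10.115 kJ/mol
  T = 327.9 K: K = (3.709, 0.157), RR gives ψ = 0.158, H_out = 6.266 kJ/mol
  T = 319.7 K: K = (3.408, 0.135), RR gives ψ = 0.117, H_out = 4.184 kJ/mol
  T = 315.6 K: K = (3.261, 0.124), RR gives ψ = 0.095, H_out = 3.080 kJ/mol
  T = 317.6 K: K = (3.332, 0.129), RR gives ψ = 0.106, H_out = 3.624 kJ/mol
Linear interpolation between T = 317.6 (H_out = 3.624) and T = 319.7 (H_out = 4.184) on hF = 4.1 gives T ≈ 319.4 K, at which ψ = 0.12.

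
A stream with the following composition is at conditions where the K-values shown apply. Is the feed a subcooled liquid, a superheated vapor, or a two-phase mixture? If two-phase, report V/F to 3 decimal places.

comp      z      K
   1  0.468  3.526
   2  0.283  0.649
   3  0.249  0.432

two-phase, V/F = 0.791

ΣzᵢKᵢ = 1.941; Σzᵢ/Kᵢ = 1.145.
Both exceed 1, so a two-phase solution exists.
Rachford–Rice: g(ψ) = Σ zᵢ(Kᵢ−1)/(1+ψ(Kᵢ−1)) = 0.
Newton–Raphson from ψ = 0.5:
  ψ = 0.500: g = 0.2044, g' = -0.791 → ψ = 0.758
  ψ = 0.758: g = 0.0216, g' = -0.664 → ψ = 0.791
Converged at ψ = 0.791.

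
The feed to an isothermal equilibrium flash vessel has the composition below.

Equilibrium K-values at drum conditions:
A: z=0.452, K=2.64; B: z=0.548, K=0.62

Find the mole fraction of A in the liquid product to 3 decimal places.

Material balance + equilibrium reduce to Σ zᵢ(Kᵢ−1)/(1+ψ(Kᵢ−1)) = 0.
Feasibility: ΣzᵢKᵢ = 1.533, Σzᵢ/Kᵢ = 1.055 — both > 1, two phases present.
Binary case is linear: z₁(K₁−1)(1+ψ(K₂−1)) + z₂(K₂−1)(1+ψ(K₁−1)) = 0
⇒ ψ = [z₁(K₁−1)+z₂(K₂−1)] / [−(K₁−1)(K₂−1)] = 0.5330/0.6232 = 0.855
Compositions from xᵢ = zᵢ/(1+ψ(Kᵢ−1)), yᵢ = Kᵢxᵢ:
  A: x = 0.188, y = 0.497
  B: x = 0.812, y = 0.503

x_A = 0.188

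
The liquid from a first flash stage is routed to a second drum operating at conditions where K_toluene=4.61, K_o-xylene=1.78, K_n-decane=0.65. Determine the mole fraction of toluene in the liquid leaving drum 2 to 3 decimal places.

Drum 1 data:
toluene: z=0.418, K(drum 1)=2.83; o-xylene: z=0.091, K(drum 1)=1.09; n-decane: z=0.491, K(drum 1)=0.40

Drum 1:
Material balance + equilibrium reduce to Σ zᵢ(Kᵢ−1)/(1+ψ₁(Kᵢ−1)) = 0.
g(0) = ΣzᵢKᵢ − 1 = 0.479 and g(1) = 1 − Σzᵢ/Kᵢ = -0.459, so a root lies in (0, 1).
Iterate (Newton) starting at ψ₁ = 0.5:
  ψ₁ = 0.500: g = -0.0136, g' = -0.743 → ψ₁ = 0.482
Converged at ψ₁ = 0.482.
Drum-1 compositions:
  toluene: x = 0.222, y = 0.629
  o-xylene: x = 0.087, y = 0.095
  n-decane: x = 0.691, y = 0.276
Drum-2 feed = drum-1 liquid: z₂ = (0.2221, 0.0872, 0.6906).
Drum 2:
Material balance + equilibrium reduce to Σ zᵢ(Kᵢ−1)/(1+ψ₂(Kᵢ−1)) = 0.
g(0) = ΣzᵢKᵢ − 1 = 0.628 and g(1) = 1 − Σzᵢ/Kᵢ = -0.160, so a root lies in (0, 1).
Newton iteration, ψ₂⁰ = 0.5:
  ψ₂ = 0.500: g = 0.0418, g' = -0.520 → ψ₂ = 0.581
  ψ₂ = 0.581: g = 0.0025, g' = -0.460 → ψ₂ = 0.586
Converged at ψ₂ = 0.586.
  toluene: x = 0.071, y = 0.329
  o-xylene: x = 0.060, y = 0.107
  n-decane: x = 0.869, y = 0.565

x_toluene (drum 2) = 0.071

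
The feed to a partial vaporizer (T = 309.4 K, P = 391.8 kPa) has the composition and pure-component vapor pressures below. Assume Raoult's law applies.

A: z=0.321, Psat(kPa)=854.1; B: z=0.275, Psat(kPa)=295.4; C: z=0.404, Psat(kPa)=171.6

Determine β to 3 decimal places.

Raoult's law: Kᵢ = Pᵢˢᵃᵗ/P = Pᵢˢᵃᵗ/391.8.
  K_A = 854.1/391.8 = 2.17994, K_B = 295.4/391.8 = 0.75396, K_C = 171.6/391.8 = 0.43798
Let β = V/F and solve Σ zᵢ(Kᵢ−1)/(1+β(Kᵢ−1)) = 0.
Feasibility: ΣzᵢKᵢ = 1.084, Σzᵢ/Kᵢ = 1.434 — both > 1, two phases present.
Iterate (Newton) starting at β = 0.49:
  β = 0.490: g = -0.1503, g' = -0.444 → β = 0.152
  β = 0.152: g = 0.0028, g' = -0.492 → β = 0.157
Converged at β = 0.157.

β = 0.157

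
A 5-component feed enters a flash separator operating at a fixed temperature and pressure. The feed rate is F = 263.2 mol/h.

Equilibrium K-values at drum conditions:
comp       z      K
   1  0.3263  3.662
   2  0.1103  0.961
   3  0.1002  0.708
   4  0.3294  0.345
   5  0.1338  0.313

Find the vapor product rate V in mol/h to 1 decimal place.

V = 95.3 mol/h

Rachford–Rice: g(β) = Σ zᵢ(Kᵢ−1)/(1+β(Kᵢ−1)) = 0.
Check two-phase: ΣzᵢKᵢ = 1.5274 > 1 and Σzᵢ/Kᵢ = 1.7277 > 1, so g(0) = 0.5274 > 0 and g(1) = -0.7277 < 0.
Newton iteration, β⁰ = 0.5:
  β = 0.5000: g = -0.12686, g' = -0.8964 → β = 0.3585
  β = 0.3585: g = 0.00350, g' = -0.9688 → β = 0.3621
Converged at β = 0.3621.
Then V = β·F = 0.3621·263.2 = 95.3 mol/h and L = F − V = 167.9 mol/h.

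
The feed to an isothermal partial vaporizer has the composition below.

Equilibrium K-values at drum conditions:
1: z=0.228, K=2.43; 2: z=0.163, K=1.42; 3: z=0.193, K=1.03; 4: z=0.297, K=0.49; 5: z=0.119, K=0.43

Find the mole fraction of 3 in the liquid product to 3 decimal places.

Material balance + equilibrium reduce to Σ zᵢ(Kᵢ−1)/(1+β(Kᵢ−1)) = 0.
g(0) = ΣzᵢKᵢ − 1 = 0.181 and g(1) = 1 − Σzᵢ/Kᵢ = -0.279, so a root lies in (0, 1).
Newton iteration, β⁰ = 0.5:
  β = 0.500: g = -0.0458, g' = -0.393 → β = 0.384
Converged at β = 0.384.
Compositions from xᵢ = zᵢ/(1+β(Kᵢ−1)), yᵢ = Kᵢxᵢ:
  1: x = 0.147, y = 0.358
  2: x = 0.140, y = 0.199
  3: x = 0.191, y = 0.197
  4: x = 0.369, y = 0.181
  5: x = 0.152, y = 0.066

x_3 = 0.191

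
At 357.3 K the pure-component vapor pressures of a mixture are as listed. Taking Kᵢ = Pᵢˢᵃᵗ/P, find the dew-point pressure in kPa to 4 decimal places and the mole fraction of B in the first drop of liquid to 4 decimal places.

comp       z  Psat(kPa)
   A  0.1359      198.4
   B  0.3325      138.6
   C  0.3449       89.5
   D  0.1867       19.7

At the dew point ψ → 1, so Σzᵢ/Kᵢ = 1 with Kᵢ = Pᵢˢᵃᵗ/P ⇒ 1/P = Σzᵢ/Pᵢˢᵃᵗ.
1/P = 0.1359/198.4 + 0.3325/138.6 + 0.3449/89.5 + 0.1867/19.7 = 0.0164148 ⇒ P = 60.9208 kPa
xᵢ = zᵢP/Pᵢˢᵃᵗ ⇒ x_B = 0.3325·60.9208/138.6 = 0.1461

Pdew = 60.9208 kPa, x_B = 0.1461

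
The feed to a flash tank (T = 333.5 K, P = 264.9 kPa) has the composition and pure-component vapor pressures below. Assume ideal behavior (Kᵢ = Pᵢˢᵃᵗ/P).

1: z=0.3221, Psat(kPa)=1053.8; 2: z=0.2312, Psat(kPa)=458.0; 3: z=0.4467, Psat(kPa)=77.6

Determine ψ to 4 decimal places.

ψ = 0.5192

Raoult's law: Kᵢ = Pᵢˢᵃᵗ/P = Pᵢˢᵃᵗ/264.9.
  K_1 = 1053.8/264.9 = 3.978105, K_2 = 458.0/264.9 = 1.728954, K_3 = 77.6/264.9 = 0.292941
Let ψ = V/F and solve Σ zᵢ(Kᵢ−1)/(1+ψ(Kᵢ−1)) = 0.
g(0) = ΣzᵢKᵢ − 1 = 0.8119 and g(1) = 1 − Σzᵢ/Kᵢ = -0.7396, so a root lies in (0, 1).
Newton iteration, ψ⁰ = 0.5:
  ψ = 0.5000: g = 0.02034, g' = -1.0615 → ψ = 0.5192
Converged at ψ = 0.5192.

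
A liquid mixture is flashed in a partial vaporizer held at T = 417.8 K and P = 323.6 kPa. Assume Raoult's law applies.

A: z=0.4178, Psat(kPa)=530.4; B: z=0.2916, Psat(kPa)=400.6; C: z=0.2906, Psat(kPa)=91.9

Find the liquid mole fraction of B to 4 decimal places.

Raoult's law: Kᵢ = Pᵢˢᵃᵗ/P = Pᵢˢᵃᵗ/323.6.
  K_A = 530.4/323.6 = 1.639061, K_B = 400.6/323.6 = 1.237948, K_C = 91.9/323.6 = 0.283993
Iterate (Newton) starting at β = 0.68:
  β = 0.6800: g = -0.15967, g' = -0.6610 → β = 0.4384
  β = 0.4384: g = -0.03189, g' = -0.4342 → β = 0.3650
  β = 0.3650: g = -0.00135, g' = -0.3992 → β = 0.3616
Converged at β = 0.3616.
Compositions from xᵢ = zᵢ/(1+β(Kᵢ−1)), yᵢ = Kᵢxᵢ:
  A: x = 0.3394, y = 0.5563
  B: x = 0.2685, y = 0.3324
  C: x = 0.3921, y = 0.1114

x_B = 0.2685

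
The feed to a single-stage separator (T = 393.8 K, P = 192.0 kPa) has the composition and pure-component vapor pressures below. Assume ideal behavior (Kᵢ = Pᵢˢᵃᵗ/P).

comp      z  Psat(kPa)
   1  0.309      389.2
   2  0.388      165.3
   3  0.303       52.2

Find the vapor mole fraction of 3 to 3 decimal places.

y_3 = 0.088

Raoult's law: Kᵢ = Pᵢˢᵃᵗ/P = Pᵢˢᵃᵗ/192.0.
  K_1 = 389.2/192.0 = 2.02708, K_2 = 165.3/192.0 = 0.86094, K_3 = 52.2/192.0 = 0.27188
Let β = V/F and solve Σ zᵢ(Kᵢ−1)/(1+β(Kᵢ−1)) = 0.
Feasibility: ΣzᵢKᵢ = 1.043, Σzᵢ/Kᵢ = 1.718 — both > 1, two phases present.
Newton iteration, β⁰ = 0.3:
  β = 0.300: g = -0.0960, g' = -0.462 → β = 0.092
  β = 0.092: g = -0.0012, g' = -0.464 → β = 0.090
Converged at β = 0.090.
Compositions from xᵢ = zᵢ/(1+β(Kᵢ−1)), yᵢ = Kᵢxᵢ:
  1: x = 0.283, y = 0.574
  2: x = 0.393, y = 0.338
  3: x = 0.324, y = 0.088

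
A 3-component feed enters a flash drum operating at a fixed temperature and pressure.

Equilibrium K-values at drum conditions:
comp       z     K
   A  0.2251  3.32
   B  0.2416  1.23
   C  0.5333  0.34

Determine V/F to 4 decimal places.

V/F = 0.2049

Newton–Raphson from V/F = 0.68:
  V/F = 0.6800: g = -0.38791, g' = -0.9565 → V/F = 0.2745
  V/F = 0.2745: g = -0.05850, g' = -0.8100 → V/F = 0.2022
  V/F = 0.2022: g = 0.00236, g' = -0.8824 → V/F = 0.2049
Converged at V/F = 0.2049.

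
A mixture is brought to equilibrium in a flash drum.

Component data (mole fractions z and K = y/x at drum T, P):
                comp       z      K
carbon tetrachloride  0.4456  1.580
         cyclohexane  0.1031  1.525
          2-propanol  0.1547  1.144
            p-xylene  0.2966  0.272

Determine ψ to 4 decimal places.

ψ = 0.3303

Material balance + equilibrium reduce to Σ zᵢ(Kᵢ−1)/(1+ψ(Kᵢ−1)) = 0.
Feasibility: ΣzᵢKᵢ = 1.1189, Σzᵢ/Kᵢ = 1.5753 — both > 1, two phases present.
Newton iteration, ψ⁰ = 0.5:
  ψ = 0.5000: g = -0.07550, g' = -0.4993 → ψ = 0.3488
  ψ = 0.3488: g = -0.00749, g' = -0.4093 → ψ = 0.3305
  ψ = 0.3305: g = -0.00007, g' = -0.4017 → ψ = 0.3303
Converged at ψ = 0.3303.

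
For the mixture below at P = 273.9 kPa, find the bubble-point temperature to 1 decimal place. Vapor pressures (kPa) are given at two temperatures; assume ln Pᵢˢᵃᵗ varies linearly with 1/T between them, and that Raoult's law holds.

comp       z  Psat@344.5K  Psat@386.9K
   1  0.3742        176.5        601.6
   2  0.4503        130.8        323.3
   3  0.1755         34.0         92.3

Bubble-point temperature: ΣzᵢPᵢˢᵃᵗ(T) = P. Interpolate ln Pᵢˢᵃᵗ = aᵢ + bᵢ/T.
  T = 344.5 K: ΣzᵢPᵢˢᵃᵗ = 130.91 kPa
  T = 386.9 K: ΣzᵢPᵢˢᵃᵗ = 386.90 kPa
  T = 365.7 K: ΣzᵢPᵢˢᵃᵗ = 231.53 kPa
  T = 376.3 K: ΣzᵢPᵢˢᵃᵗ = 301.27 kPa
  T = 371.0 K: ΣzᵢPᵢˢᵃᵗ = 264.55 kPa
  T = 373.6 K: ΣzᵢPᵢˢᵃᵗ = 282.09 kPa
Interpolating between 371.0 K and 373.6 K gives T ≈ 372.4 K.

T = 372.4 K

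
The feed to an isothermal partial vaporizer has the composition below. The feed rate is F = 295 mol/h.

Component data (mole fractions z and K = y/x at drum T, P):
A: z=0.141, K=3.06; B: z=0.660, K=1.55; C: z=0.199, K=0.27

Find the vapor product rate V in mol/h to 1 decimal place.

V = 240.6 mol/h

Material balance + equilibrium reduce to Σ zᵢ(Kᵢ−1)/(1+ψ(Kᵢ−1)) = 0.
Check two-phase: ΣzᵢKᵢ = 1.508 > 1 and Σzᵢ/Kᵢ = 1.209 > 1, so g(0) = 0.508 > 0 and g(1) = -0.209 < 0.
Iterate (Newton) starting at ψ = 0.5:
  ψ = 0.500: g = 0.1990, g' = -0.531 → ψ = 0.875
  ψ = 0.875: g = -0.0532, g' = -0.979 → ψ = 0.820
  ψ = 0.820: g = -0.0041, g' = -0.837 → ψ = 0.816
Converged at ψ = 0.816.
Then V = ψ·F = 0.8155·295 = 240.6 mol/h and L = F − V = 54.4 mol/h.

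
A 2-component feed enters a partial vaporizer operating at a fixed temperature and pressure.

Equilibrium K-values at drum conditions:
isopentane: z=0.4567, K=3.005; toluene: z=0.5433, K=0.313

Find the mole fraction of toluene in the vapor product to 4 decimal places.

y_toluene = 0.2331

Rachford–Rice: g(ψ) = Σ zᵢ(Kᵢ−1)/(1+ψ(Kᵢ−1)) = 0.
Feasibility: ΣzᵢKᵢ = 1.5424, Σzᵢ/Kᵢ = 1.8878 — both > 1, two phases present.
Newton–Raphson from ψ = 0.5:
  ψ = 0.5000: g = -0.11127, g' = -1.0528 → ψ = 0.3943
  ψ = 0.3943: g = -0.00054, g' = -1.0550 → ψ = 0.3938
Converged at ψ = 0.3938.
Compositions from xᵢ = zᵢ/(1+ψ(Kᵢ−1)), yᵢ = Kᵢxᵢ:
  isopentane: x = 0.2552, y = 0.7669
  toluene: x = 0.7448, y = 0.2331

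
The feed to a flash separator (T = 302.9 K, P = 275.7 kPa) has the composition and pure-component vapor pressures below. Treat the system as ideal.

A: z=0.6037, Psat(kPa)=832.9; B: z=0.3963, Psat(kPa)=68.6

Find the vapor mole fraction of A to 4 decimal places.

y_A = 0.8186

Raoult's law: Kᵢ = Pᵢˢᵃᵗ/P = Pᵢˢᵃᵗ/275.7.
  K_A = 832.9/275.7 = 3.021037, K_B = 68.6/275.7 = 0.248821
Material balance + equilibrium reduce to Σ zᵢ(Kᵢ−1)/(1+V/F(Kᵢ−1)) = 0.
g(0) = ΣzᵢKᵢ − 1 = 0.9224 and g(1) = 1 − Σzᵢ/Kᵢ = -0.7925, so a root lies in (0, 1).
Newton iteration, V/F⁰ = 0.5:
  V/F = 0.5000: g = 0.13010, g' = -1.1836 → V/F = 0.6099
  V/F = 0.6099: g = -0.00294, g' = -1.2563 → V/F = 0.6076
Converged at V/F = 0.6076.
Compositions from xᵢ = zᵢ/(1+V/F(Kᵢ−1)), yᵢ = Kᵢxᵢ:
  A: x = 0.2710, y = 0.8186
  B: x = 0.7290, y = 0.1814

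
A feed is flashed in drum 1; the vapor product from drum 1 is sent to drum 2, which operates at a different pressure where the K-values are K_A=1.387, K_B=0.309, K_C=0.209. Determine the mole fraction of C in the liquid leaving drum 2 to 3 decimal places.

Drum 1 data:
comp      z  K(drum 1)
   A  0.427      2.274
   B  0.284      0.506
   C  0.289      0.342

x_C (drum 2) = 0.148

Drum 1:
Rachford–Rice: g(ψ₁) = Σ zᵢ(Kᵢ−1)/(1+ψ₁(Kᵢ−1)) = 0.
Feasibility: ΣzᵢKᵢ = 1.214, Σzᵢ/Kᵢ = 1.594 — both > 1, two phases present.
Newton iteration, ψ₁⁰ = 0.56:
  ψ₁ = 0.560: g = -0.1776, g' = -0.682 → ψ₁ = 0.300
  ψ₁ = 0.300: g = -0.0079, g' = -0.653 → ψ₁ = 0.288
Converged at ψ₁ = 0.288.
Drum-1 compositions:
  A: x = 0.312, y = 0.711
  B: x = 0.331, y = 0.168
  C: x = 0.356, y = 0.122
Drum-2 feed = drum-1 vapor: z₂ = (0.7106, 0.1675, 0.1219).
Drum 2:
Rachford–Rice: g(ψ₂) = Σ zᵢ(Kᵢ−1)/(1+ψ₂(Kᵢ−1)) = 0.
Feasibility: ΣzᵢKᵢ = 1.063, Σzᵢ/Kᵢ = 1.638 — both > 1, two phases present.
Iterate (Newton) starting at ψ₂ = 0.5:
  ψ₂ = 0.500: g = -0.1060, g' = -0.470 → ψ₂ = 0.275
  ψ₂ = 0.275: g = -0.0175, g' = -0.333 → ψ₂ = 0.222
  ψ₂ = 0.222: g = -0.0005, g' = -0.314 → ψ₂ = 0.221
Converged at ψ₂ = 0.221.
  A: x = 0.655, y = 0.908
  B: x = 0.198, y = 0.061
  C: x = 0.148, y = 0.031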